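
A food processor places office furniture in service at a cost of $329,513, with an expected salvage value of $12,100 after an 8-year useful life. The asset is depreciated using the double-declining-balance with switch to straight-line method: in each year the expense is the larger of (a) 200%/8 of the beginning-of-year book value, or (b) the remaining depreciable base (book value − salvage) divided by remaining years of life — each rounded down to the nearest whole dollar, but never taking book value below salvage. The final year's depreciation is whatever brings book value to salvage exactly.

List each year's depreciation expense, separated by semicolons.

$82,378; $61,783; $46,338; $34,753; $26,065; $22,032; $22,032; $22,032

Depreciable base = $329,513 − $12,100 = $317,413.
Year 1: DB = ⌊$329,513 × 200%/8⌋ = $82,378; SL = ⌊$317,413/8⌋ = $39,676 → take DB $82,378. Book value $247,135.
Year 2: DB = ⌊$247,135 × 200%/8⌋ = $61,783; SL = ⌊$235,035/7⌋ = $33,576 → take DB $61,783. Book value $185,352.
Year 3: DB = ⌊$185,352 × 200%/8⌋ = $46,338; SL = ⌊$173,252/6⌋ = $28,875 → take DB $46,338. Book value $139,014.
Year 4: DB = ⌊$139,014 × 200%/8⌋ = $34,753; SL = ⌊$126,914/5⌋ = $25,382 → take DB $34,753. Book value $104,261.
Year 5: DB = ⌊$104,261 × 200%/8⌋ = $26,065; SL = ⌊$92,161/4⌋ = $23,040 → take DB $26,065. Book value $78,196.
Year 6: DB = ⌊$78,196 × 200%/8⌋ = $19,549; SL = ⌊$66,096/3⌋ = $22,032 → take SL $22,032. Book value $56,164.
Year 7: DB = ⌊$56,164 × 200%/8⌋ = $14,041; SL = ⌊$44,064/2⌋ = $22,032 → take SL $22,032. Book value $34,132.
Year 8 (final): $34,132 − $12,100 = $22,032. Book value $12,100.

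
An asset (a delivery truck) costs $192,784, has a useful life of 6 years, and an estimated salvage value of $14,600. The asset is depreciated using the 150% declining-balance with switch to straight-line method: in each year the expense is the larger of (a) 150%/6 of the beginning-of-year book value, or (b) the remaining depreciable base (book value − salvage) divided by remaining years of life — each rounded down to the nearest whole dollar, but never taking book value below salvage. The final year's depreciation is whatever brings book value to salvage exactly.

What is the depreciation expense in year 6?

$22,244

Depreciable base = $192,784 − $14,600 = $178,184.
Year 1: DB = ⌊$192,784 × 150%/6⌋ = $48,196; SL = ⌊$178,184/6⌋ = $29,697 → take DB $48,196. Book value $144,588.
Year 2: DB = ⌊$144,588 × 150%/6⌋ = $36,147; SL = ⌊$129,988/5⌋ = $25,997 → take DB $36,147. Book value $108,441.
Year 3: DB = ⌊$108,441 × 150%/6⌋ = $27,110; SL = ⌊$93,841/4⌋ = $23,460 → take DB $27,110. Book value $81,331.
Year 4: DB = ⌊$81,331 × 150%/6⌋ = $20,332; SL = ⌊$66,731/3⌋ = $22,243 → take SL $22,243. Book value $59,088.
Year 5: DB = ⌊$59,088 × 150%/6⌋ = $14,772; SL = ⌊$44,488/2⌋ = $22,244 → take SL $22,244. Book value $36,844.
Year 6 (final): $36,844 − $14,600 = $22,244. Book value $14,600.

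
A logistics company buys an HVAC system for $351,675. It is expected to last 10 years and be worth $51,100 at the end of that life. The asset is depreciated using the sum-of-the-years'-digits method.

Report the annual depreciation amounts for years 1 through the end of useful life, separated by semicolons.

Depreciable base = $351,675 − $51,100 = $300,575.
Sum of the years' digits = 10+9+8+7+6+5+4+3+2+1 = 55.
Year 1: $300,575 × 10/55 = $54,650. Book value $297,025.
Year 2: $300,575 × 9/55 = $49,185. Book value $247,840.
Year 3: $300,575 × 8/55 = $43,720. Book value $204,120.
Year 4: $300,575 × 7/55 = $38,255. Book value $165,865.
Year 5: $300,575 × 6/55 = $32,790. Book value $133,075.
Year 6: $300,575 × 5/55 = $27,325. Book value $105,750.
Year 7: $300,575 × 4/55 = $21,860. Book value $83,890.
Year 8: $300,575 × 3/55 = $16,395. Book value $67,495.
Year 9: $300,575 × 2/55 = $10,930. Book value $56,565.
Year 10: $300,575 × 1/55 = $5,465. Book value $51,100.

$54,650; $49,185; $43,720; $38,255; $32,790; $27,325; $21,860; $16,395; $10,930; $5,465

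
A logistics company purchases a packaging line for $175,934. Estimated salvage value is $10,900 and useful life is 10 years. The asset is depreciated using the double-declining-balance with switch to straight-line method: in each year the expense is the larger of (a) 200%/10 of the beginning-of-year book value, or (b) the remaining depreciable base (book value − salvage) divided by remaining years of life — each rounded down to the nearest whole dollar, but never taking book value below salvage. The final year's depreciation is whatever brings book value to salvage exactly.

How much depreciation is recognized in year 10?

$8,666

Depreciable base = $175,934 − $10,900 = $165,034.
Year 1: DB = ⌊$175,934 × 200%/10⌋ = $35,186; SL = ⌊$165,034/10⌋ = $16,503 → take DB $35,186. Book value $140,748.
Year 2: DB = ⌊$140,748 × 200%/10⌋ = $28,149; SL = ⌊$129,848/9⌋ = $14,427 → take DB $28,149. Book value $112,599.
Year 3: DB = ⌊$112,599 × 200%/10⌋ = $22,519; SL = ⌊$101,699/8⌋ = $12,712 → take DB $22,519. Book value $90,080.
Year 4: DB = ⌊$90,080 × 200%/10⌋ = $18,016; SL = ⌊$79,180/7⌋ = $11,311 → take DB $18,016. Book value $72,064.
Year 5: DB = ⌊$72,064 × 200%/10⌋ = $14,412; SL = ⌊$61,164/6⌋ = $10,194 → take DB $14,412. Book value $57,652.
Year 6: DB = ⌊$57,652 × 200%/10⌋ = $11,530; SL = ⌊$46,752/5⌋ = $9,350 → take DB $11,530. Book value $46,122.
Year 7: DB = ⌊$46,122 × 200%/10⌋ = $9,224; SL = ⌊$35,222/4⌋ = $8,805 → take DB $9,224. Book value $36,898.
Year 8: DB = ⌊$36,898 × 200%/10⌋ = $7,379; SL = ⌊$25,998/3⌋ = $8,666 → take SL $8,666. Book value $28,232.
Year 9: DB = ⌊$28,232 × 200%/10⌋ = $5,646; SL = ⌊$17,332/2⌋ = $8,666 → take SL $8,666. Book value $19,566.
Year 10 (final): $19,566 − $10,900 = $8,666. Book value $10,900.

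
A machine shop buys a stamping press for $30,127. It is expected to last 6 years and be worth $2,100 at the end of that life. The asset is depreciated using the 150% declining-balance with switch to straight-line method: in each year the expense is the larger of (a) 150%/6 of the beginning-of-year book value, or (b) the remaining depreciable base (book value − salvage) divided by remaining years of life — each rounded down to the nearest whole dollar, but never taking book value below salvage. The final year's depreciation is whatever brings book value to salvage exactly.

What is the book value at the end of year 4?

$9,174

Depreciable base = $30,127 − $2,100 = $28,027.
Year 1: DB = ⌊$30,127 × 150%/6⌋ = $7,531; SL = ⌊$28,027/6⌋ = $4,671 → take DB $7,531. Book value $22,596.
Year 2: DB = ⌊$22,596 × 150%/6⌋ = $5,649; SL = ⌊$20,496/5⌋ = $4,099 → take DB $5,649. Book value $16,947.
Year 3: DB = ⌊$16,947 × 150%/6⌋ = $4,236; SL = ⌊$14,847/4⌋ = $3,711 → take DB $4,236. Book value $12,711.
Year 4: DB = ⌊$12,711 × 150%/6⌋ = $3,177; SL = ⌊$10,611/3⌋ = $3,537 → take SL $3,537. Book value $9,174.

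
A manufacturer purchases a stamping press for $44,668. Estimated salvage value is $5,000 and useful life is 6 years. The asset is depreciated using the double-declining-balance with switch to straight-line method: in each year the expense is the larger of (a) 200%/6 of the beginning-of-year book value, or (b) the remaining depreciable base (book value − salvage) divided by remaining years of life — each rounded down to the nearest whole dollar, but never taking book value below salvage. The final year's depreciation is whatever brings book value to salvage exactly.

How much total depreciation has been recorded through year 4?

$35,844

Depreciable base = $44,668 − $5,000 = $39,668.
Year 1: DB = ⌊$44,668 × 200%/6⌋ = $14,889; SL = ⌊$39,668/6⌋ = $6,611 → take DB $14,889. Book value $29,779.
Year 2: DB = ⌊$29,779 × 200%/6⌋ = $9,926; SL = ⌊$24,779/5⌋ = $4,955 → take DB $9,926. Book value $19,853.
Year 3: DB = ⌊$19,853 × 200%/6⌋ = $6,617; SL = ⌊$14,853/4⌋ = $3,713 → take DB $6,617. Book value $13,236.
Year 4: DB = ⌊$13,236 × 200%/6⌋ = $4,412; SL = ⌊$8,236/3⌋ = $2,745 → take DB $4,412. Book value $8,824.
Accumulated through year 4 = $44,668 − $8,824 = $35,844.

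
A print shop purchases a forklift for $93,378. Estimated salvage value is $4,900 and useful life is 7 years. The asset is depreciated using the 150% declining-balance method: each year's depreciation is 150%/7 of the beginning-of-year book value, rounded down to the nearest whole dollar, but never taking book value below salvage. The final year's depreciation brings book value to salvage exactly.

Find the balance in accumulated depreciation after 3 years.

$48,083

Depreciable base = $93,378 − $4,900 = $88,478.
Year 1: ⌊$93,378 × 150%/7⌋ = $20,009. Book value $73,369.
Year 2: ⌊$73,369 × 150%/7⌋ = $15,721. Book value $57,648.
Year 3: ⌊$57,648 × 150%/7⌋ = $12,353. Book value $45,295.
Accumulated through year 3 = $93,378 − $45,295 = $48,083.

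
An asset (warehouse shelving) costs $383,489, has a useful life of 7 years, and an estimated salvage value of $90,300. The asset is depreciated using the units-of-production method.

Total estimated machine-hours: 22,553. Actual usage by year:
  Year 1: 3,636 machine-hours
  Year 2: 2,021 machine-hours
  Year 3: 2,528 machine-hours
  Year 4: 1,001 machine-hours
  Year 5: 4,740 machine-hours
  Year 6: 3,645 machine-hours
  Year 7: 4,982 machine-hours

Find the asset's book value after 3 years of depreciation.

$277,084

Depreciable base = $383,489 − $90,300 = $293,189.
Rate = $293,189 / 22,553 machine-hours = $13 per machine-hour.
Year 1: 3,636 × $13 = $47,268. Book value $336,221.
Year 2: 2,021 × $13 = $26,273. Book value $309,948.
Year 3: 2,528 × $13 = $32,864. Book value $277,084.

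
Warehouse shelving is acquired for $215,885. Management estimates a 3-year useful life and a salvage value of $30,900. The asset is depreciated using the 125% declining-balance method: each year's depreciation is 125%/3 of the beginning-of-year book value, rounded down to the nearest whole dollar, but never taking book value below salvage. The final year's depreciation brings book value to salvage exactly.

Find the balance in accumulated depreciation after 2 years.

Depreciable base = $215,885 − $30,900 = $184,985.
Year 1: ⌊$215,885 × 125%/3⌋ = $89,952. Book value $125,933.
Year 2: ⌊$125,933 × 125%/3⌋ = $52,472. Book value $73,461.
Accumulated through year 2 = $215,885 − $73,461 = $142,424.

$142,424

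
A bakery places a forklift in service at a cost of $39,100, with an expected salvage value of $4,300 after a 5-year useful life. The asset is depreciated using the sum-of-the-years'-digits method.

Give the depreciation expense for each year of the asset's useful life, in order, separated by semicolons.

$11,600; $9,280; $6,960; $4,640; $2,320

Depreciable base = $39,100 − $4,300 = $34,800.
Sum of the years' digits = 5+4+3+2+1 = 15.
Year 1: $34,800 × 5/15 = $11,600. Book value $27,500.
Year 2: $34,800 × 4/15 = $9,280. Book value $18,220.
Year 3: $34,800 × 3/15 = $6,960. Book value $11,260.
Year 4: $34,800 × 2/15 = $4,640. Book value $6,620.
Year 5: $34,800 × 1/15 = $2,320. Book value $4,300.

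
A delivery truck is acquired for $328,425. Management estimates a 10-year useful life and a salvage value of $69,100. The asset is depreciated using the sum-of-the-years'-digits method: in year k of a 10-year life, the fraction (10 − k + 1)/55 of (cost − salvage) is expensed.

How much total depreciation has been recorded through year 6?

Depreciable base = $328,425 − $69,100 = $259,325.
Sum of the years' digits = 10+9+8+7+6+5+4+3+2+1 = 55.
Year 1: $259,325 × 10/55 = $47,150. Book value $281,275.
Year 2: $259,325 × 9/55 = $42,435. Book value $238,840.
Year 3: $259,325 × 8/55 = $37,720. Book value $201,120.
Year 4: $259,325 × 7/55 = $33,005. Book value $168,115.
Year 5: $259,325 × 6/55 = $28,290. Book value $139,825.
Year 6: $259,325 × 5/55 = $23,575. Book value $116,250.
Accumulated through year 6 = $328,425 − $116,250 = $212,175.

$212,175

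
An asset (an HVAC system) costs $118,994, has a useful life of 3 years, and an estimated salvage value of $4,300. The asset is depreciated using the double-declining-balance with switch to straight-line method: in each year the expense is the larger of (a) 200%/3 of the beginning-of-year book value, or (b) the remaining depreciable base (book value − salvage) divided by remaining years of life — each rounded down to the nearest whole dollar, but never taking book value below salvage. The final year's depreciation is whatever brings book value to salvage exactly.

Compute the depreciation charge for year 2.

$26,443

Depreciable base = $118,994 − $4,300 = $114,694.
Year 1: DB = ⌊$118,994 × 200%/3⌋ = $79,329; SL = ⌊$114,694/3⌋ = $38,231 → take DB $79,329. Book value $39,665.
Year 2: DB = ⌊$39,665 × 200%/3⌋ = $26,443; SL = ⌊$35,365/2⌋ = $17,682 → take DB $26,443. Book value $13,222.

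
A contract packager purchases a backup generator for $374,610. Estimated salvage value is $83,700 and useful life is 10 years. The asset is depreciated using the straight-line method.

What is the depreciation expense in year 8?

Depreciable base = $374,610 − $83,700 = $290,910.
Annual expense = $290,910 / 10 = $29,091.

$29,091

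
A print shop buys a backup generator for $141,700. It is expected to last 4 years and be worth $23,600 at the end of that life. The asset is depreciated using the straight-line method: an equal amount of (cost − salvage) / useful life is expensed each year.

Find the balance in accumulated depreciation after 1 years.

$29,525

Depreciable base = $141,700 − $23,600 = $118,100.
Annual expense = $118,100 / 4 = $29,525.
End of year 1: book value $112,175.
Accumulated through year 1 = $141,700 − $112,175 = $29,525.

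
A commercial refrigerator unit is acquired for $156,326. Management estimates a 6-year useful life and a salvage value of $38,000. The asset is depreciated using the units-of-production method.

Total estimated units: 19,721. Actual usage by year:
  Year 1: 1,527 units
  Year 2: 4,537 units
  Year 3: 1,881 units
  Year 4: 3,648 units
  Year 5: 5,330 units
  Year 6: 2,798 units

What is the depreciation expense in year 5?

$31,980

Depreciable base = $156,326 − $38,000 = $118,326.
Rate = $118,326 / 19,721 units = $6 per unit.
Year 1: 1,527 × $6 = $9,162. Book value $147,164.
Year 2: 4,537 × $6 = $27,222. Book value $119,942.
Year 3: 1,881 × $6 = $11,286. Book value $108,656.
Year 4: 3,648 × $6 = $21,888. Book value $86,768.
Year 5: 5,330 × $6 = $31,980. Book value $54,788.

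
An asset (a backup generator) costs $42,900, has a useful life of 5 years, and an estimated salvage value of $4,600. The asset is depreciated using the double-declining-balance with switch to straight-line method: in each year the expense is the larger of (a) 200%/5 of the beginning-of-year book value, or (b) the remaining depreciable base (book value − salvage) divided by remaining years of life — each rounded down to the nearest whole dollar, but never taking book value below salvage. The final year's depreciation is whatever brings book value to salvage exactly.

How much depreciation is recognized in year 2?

Depreciable base = $42,900 − $4,600 = $38,300.
Year 1: DB = ⌊$42,900 × 200%/5⌋ = $17,160; SL = ⌊$38,300/5⌋ = $7,660 → take DB $17,160. Book value $25,740.
Year 2: DB = ⌊$25,740 × 200%/5⌋ = $10,296; SL = ⌊$21,140/4⌋ = $5,285 → take DB $10,296. Book value $15,444.

$10,296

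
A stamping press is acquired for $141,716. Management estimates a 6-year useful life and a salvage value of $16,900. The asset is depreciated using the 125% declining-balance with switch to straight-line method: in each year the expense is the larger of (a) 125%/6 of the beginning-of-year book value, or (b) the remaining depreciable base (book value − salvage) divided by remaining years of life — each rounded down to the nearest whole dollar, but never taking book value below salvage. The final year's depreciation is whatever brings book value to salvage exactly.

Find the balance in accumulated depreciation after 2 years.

Depreciable base = $141,716 − $16,900 = $124,816.
Year 1: DB = ⌊$141,716 × 125%/6⌋ = $29,524; SL = ⌊$124,816/6⌋ = $20,802 → take DB $29,524. Book value $112,192.
Year 2: DB = ⌊$112,192 × 125%/6⌋ = $23,373; SL = ⌊$95,292/5⌋ = $19,058 → take DB $23,373. Book value $88,819.
Accumulated through year 2 = $141,716 − $88,819 = $52,897.

$52,897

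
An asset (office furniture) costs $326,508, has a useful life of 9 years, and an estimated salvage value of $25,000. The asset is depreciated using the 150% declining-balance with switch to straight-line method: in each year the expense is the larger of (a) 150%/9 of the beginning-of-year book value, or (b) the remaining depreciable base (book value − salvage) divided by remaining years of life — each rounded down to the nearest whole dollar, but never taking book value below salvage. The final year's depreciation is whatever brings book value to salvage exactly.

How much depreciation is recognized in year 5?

Depreciable base = $326,508 − $25,000 = $301,508.
Year 1: DB = ⌊$326,508 × 150%/9⌋ = $54,418; SL = ⌊$301,508/9⌋ = $33,500 → take DB $54,418. Book value $272,090.
Year 2: DB = ⌊$272,090 × 150%/9⌋ = $45,348; SL = ⌊$247,090/8⌋ = $30,886 → take DB $45,348. Book value $226,742.
Year 3: DB = ⌊$226,742 × 150%/9⌋ = $37,790; SL = ⌊$201,742/7⌋ = $28,820 → take DB $37,790. Book value $188,952.
Year 4: DB = ⌊$188,952 × 150%/9⌋ = $31,492; SL = ⌊$163,952/6⌋ = $27,325 → take DB $31,492. Book value $157,460.
Year 5: DB = ⌊$157,460 × 150%/9⌋ = $26,243; SL = ⌊$132,460/5⌋ = $26,492 → take SL $26,492. Book value $130,968.

$26,492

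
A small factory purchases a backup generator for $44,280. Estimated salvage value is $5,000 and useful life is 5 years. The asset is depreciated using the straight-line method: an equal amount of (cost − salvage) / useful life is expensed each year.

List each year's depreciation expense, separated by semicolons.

Depreciable base = $44,280 − $5,000 = $39,280.
Annual expense = $39,280 / 5 = $7,856.
End of year 1: book value $36,424.
End of year 2: book value $28,568.
End of year 3: book value $20,712.
End of year 4: book value $12,856.
End of year 5: book value $5,000.

$7,856; $7,856; $7,856; $7,856; $7,856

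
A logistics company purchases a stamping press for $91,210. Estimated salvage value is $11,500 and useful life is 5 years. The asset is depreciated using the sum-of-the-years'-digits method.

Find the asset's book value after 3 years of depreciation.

$27,442

Depreciable base = $91,210 − $11,500 = $79,710.
Sum of the years' digits = 5+4+3+2+1 = 15.
Year 1: $79,710 × 5/15 = $26,570. Book value $64,640.
Year 2: $79,710 × 4/15 = $21,256. Book value $43,384.
Year 3: $79,710 × 3/15 = $15,942. Book value $27,442.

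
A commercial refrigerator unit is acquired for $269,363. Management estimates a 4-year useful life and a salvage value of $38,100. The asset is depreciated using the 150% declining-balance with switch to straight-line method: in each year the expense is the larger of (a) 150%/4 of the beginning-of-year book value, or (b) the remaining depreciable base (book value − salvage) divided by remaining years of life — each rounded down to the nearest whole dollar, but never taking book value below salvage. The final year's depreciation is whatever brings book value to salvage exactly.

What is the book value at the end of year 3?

Depreciable base = $269,363 − $38,100 = $231,263.
Year 1: DB = ⌊$269,363 × 150%/4⌋ = $101,011; SL = ⌊$231,263/4⌋ = $57,815 → take DB $101,011. Book value $168,352.
Year 2: DB = ⌊$168,352 × 150%/4⌋ = $63,132; SL = ⌊$130,252/3⌋ = $43,417 → take DB $63,132. Book value $105,220.
Year 3: DB = ⌊$105,220 × 150%/4⌋ = $39,457; SL = ⌊$67,120/2⌋ = $33,560 → take DB $39,457. Book value $65,763.

$65,763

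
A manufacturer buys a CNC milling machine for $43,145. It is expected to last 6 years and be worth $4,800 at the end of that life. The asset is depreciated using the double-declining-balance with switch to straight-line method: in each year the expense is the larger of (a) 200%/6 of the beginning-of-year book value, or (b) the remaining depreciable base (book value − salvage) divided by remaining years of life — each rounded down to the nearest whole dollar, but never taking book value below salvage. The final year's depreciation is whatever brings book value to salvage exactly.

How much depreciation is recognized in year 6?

$882

Depreciable base = $43,145 − $4,800 = $38,345.
Year 1: DB = ⌊$43,145 × 200%/6⌋ = $14,381; SL = ⌊$38,345/6⌋ = $6,390 → take DB $14,381. Book value $28,764.
Year 2: DB = ⌊$28,764 × 200%/6⌋ = $9,588; SL = ⌊$23,964/5⌋ = $4,792 → take DB $9,588. Book value $19,176.
Year 3: DB = ⌊$19,176 × 200%/6⌋ = $6,392; SL = ⌊$14,376/4⌋ = $3,594 → take DB $6,392. Book value $12,784.
Year 4: DB = ⌊$12,784 × 200%/6⌋ = $4,261; SL = ⌊$7,984/3⌋ = $2,661 → take DB $4,261. Book value $8,523.
Year 5: DB = ⌊$8,523 × 200%/6⌋ = $2,841; SL = ⌊$3,723/2⌋ = $1,861 → take DB $2,841. Book value $5,682.
Year 6 (final): $5,682 − $4,800 = $882. Book value $4,800.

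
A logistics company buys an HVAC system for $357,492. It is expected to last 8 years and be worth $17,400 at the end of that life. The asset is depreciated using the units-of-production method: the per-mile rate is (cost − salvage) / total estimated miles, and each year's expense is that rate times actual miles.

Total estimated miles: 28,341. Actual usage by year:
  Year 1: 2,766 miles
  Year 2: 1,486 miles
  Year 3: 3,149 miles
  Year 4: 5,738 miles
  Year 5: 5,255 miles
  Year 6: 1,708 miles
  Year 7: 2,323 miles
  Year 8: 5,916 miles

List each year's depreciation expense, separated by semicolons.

$33,192; $17,832; $37,788; $68,856; $63,060; $20,496; $27,876; $70,992

Depreciable base = $357,492 − $17,400 = $340,092.
Rate = $340,092 / 28,341 miles = $12 per mile.
Year 1: 2,766 × $12 = $33,192. Book value $324,300.
Year 2: 1,486 × $12 = $17,832. Book value $306,468.
Year 3: 3,149 × $12 = $37,788. Book value $268,680.
Year 4: 5,738 × $12 = $68,856. Book value $199,824.
Year 5: 5,255 × $12 = $63,060. Book value $136,764.
Year 6: 1,708 × $12 = $20,496. Book value $116,268.
Year 7: 2,323 × $12 = $27,876. Book value $88,392.
Year 8: 5,916 × $12 = $70,992. Book value $17,400.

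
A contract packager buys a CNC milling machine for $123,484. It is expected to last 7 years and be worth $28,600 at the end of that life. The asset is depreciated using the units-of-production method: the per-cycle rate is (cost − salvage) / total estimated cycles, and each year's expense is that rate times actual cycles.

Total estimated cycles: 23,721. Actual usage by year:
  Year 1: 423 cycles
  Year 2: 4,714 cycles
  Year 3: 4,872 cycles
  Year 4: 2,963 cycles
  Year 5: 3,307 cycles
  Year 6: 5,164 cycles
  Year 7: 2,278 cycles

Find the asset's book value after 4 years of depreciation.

Depreciable base = $123,484 − $28,600 = $94,884.
Rate = $94,884 / 23,721 cycles = $4 per cycle.
Year 1: 423 × $4 = $1,692. Book value $121,792.
Year 2: 4,714 × $4 = $18,856. Book value $102,936.
Year 3: 4,872 × $4 = $19,488. Book value $83,448.
Year 4: 2,963 × $4 = $11,852. Book value $71,596.

$71,596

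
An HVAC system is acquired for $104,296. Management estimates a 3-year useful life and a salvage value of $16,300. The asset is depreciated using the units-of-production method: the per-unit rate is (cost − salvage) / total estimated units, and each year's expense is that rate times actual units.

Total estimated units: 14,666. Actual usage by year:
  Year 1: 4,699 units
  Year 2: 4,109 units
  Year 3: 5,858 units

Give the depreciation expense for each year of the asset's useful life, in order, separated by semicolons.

$28,194; $24,654; $35,148

Depreciable base = $104,296 − $16,300 = $87,996.
Rate = $87,996 / 14,666 units = $6 per unit.
Year 1: 4,699 × $6 = $28,194. Book value $76,102.
Year 2: 4,109 × $6 = $24,654. Book value $51,448.
Year 3: 5,858 × $6 = $35,148. Book value $16,300.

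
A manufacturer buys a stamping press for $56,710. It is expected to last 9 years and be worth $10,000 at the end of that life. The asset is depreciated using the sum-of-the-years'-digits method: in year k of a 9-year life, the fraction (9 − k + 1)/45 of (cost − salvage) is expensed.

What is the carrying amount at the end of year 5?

Depreciable base = $56,710 − $10,000 = $46,710.
Sum of the years' digits = 9+8+7+6+5+4+3+2+1 = 45.
Year 1: $46,710 × 9/45 = $9,342. Book value $47,368.
Year 2: $46,710 × 8/45 = $8,304. Book value $39,064.
Year 3: $46,710 × 7/45 = $7,266. Book value $31,798.
Year 4: $46,710 × 6/45 = $6,228. Book value $25,570.
Year 5: $46,710 × 5/45 = $5,190. Book value $20,380.

$20,380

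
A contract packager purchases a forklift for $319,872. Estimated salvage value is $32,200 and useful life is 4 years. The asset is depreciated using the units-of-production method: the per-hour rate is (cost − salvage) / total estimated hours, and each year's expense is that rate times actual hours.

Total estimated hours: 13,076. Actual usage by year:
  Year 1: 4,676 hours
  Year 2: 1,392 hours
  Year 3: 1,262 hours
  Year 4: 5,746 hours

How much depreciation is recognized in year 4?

Depreciable base = $319,872 − $32,200 = $287,672.
Rate = $287,672 / 13,076 hours = $22 per hour.
Year 1: 4,676 × $22 = $102,872. Book value $217,000.
Year 2: 1,392 × $22 = $30,624. Book value $186,376.
Year 3: 1,262 × $22 = $27,764. Book value $158,612.
Year 4: 5,746 × $22 = $126,412. Book value $32,200.

$126,412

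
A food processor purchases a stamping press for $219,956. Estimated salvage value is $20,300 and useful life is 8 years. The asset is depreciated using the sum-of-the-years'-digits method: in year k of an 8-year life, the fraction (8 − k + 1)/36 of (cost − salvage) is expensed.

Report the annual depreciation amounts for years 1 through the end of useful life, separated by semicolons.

Depreciable base = $219,956 − $20,300 = $199,656.
Sum of the years' digits = 8+7+6+5+4+3+2+1 = 36.
Year 1: $199,656 × 8/36 = $44,368. Book value $175,588.
Year 2: $199,656 × 7/36 = $38,822. Book value $136,766.
Year 3: $199,656 × 6/36 = $33,276. Book value $103,490.
Year 4: $199,656 × 5/36 = $27,730. Book value $75,760.
Year 5: $199,656 × 4/36 = $22,184. Book value $53,576.
Year 6: $199,656 × 3/36 = $16,638. Book value $36,938.
Year 7: $199,656 × 2/36 = $11,092. Book value $25,846.
Year 8: $199,656 × 1/36 = $5,546. Book value $20,300.

$44,368; $38,822; $33,276; $27,730; $22,184; $16,638; $11,092; $5,546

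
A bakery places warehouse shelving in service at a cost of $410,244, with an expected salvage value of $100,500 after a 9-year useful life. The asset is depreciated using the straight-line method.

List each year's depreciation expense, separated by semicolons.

Depreciable base = $410,244 − $100,500 = $309,744.
Annual expense = $309,744 / 9 = $34,416.
End of year 1: book value $375,828.
End of year 2: book value $341,412.
End of year 3: book value $306,996.
End of year 4: book value $272,580.
End of year 5: book value $238,164.
End of year 6: book value $203,748.
End of year 7: book value $169,332.
End of year 8: book value $134,916.
End of year 9: book value $100,500.

$34,416; $34,416; $34,416; $34,416; $34,416; $34,416; $34,416; $34,416; $34,416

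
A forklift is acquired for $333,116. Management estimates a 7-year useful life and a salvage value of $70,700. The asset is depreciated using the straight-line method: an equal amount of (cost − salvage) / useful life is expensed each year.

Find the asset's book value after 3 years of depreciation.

$220,652

Depreciable base = $333,116 − $70,700 = $262,416.
Annual expense = $262,416 / 7 = $37,488.
End of year 1: book value $295,628.
End of year 2: book value $258,140.
End of year 3: book value $220,652.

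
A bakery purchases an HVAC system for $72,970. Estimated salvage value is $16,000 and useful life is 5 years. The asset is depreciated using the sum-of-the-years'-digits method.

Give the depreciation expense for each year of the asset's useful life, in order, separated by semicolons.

$18,990; $15,192; $11,394; $7,596; $3,798

Depreciable base = $72,970 − $16,000 = $56,970.
Sum of the years' digits = 5+4+3+2+1 = 15.
Year 1: $56,970 × 5/15 = $18,990. Book value $53,980.
Year 2: $56,970 × 4/15 = $15,192. Book value $38,788.
Year 3: $56,970 × 3/15 = $11,394. Book value $27,394.
Year 4: $56,970 × 2/15 = $7,596. Book value $19,798.
Year 5: $56,970 × 1/15 = $3,798. Book value $16,000.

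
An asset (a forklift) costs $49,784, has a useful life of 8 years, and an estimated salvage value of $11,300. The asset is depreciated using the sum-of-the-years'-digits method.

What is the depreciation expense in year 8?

Depreciable base = $49,784 − $11,300 = $38,484.
Sum of the years' digits = 8+7+6+5+4+3+2+1 = 36.
Year 1: $38,484 × 8/36 = $8,552. Book value $41,232.
Year 2: $38,484 × 7/36 = $7,483. Book value $33,749.
Year 3: $38,484 × 6/36 = $6,414. Book value $27,335.
Year 4: $38,484 × 5/36 = $5,345. Book value $21,990.
Year 5: $38,484 × 4/36 = $4,276. Book value $17,714.
Year 6: $38,484 × 3/36 = $3,207. Book value $14,507.
Year 7: $38,484 × 2/36 = $2,138. Book value $12,369.
Year 8: $38,484 × 1/36 = $1,069. Book value $11,300.

$1,069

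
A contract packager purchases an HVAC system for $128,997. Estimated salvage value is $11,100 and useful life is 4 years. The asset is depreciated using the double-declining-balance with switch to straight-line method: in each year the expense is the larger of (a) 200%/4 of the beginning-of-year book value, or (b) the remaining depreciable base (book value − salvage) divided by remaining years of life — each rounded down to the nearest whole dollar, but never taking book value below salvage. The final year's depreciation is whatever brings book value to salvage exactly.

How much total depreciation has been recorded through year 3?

Depreciable base = $128,997 − $11,100 = $117,897.
Year 1: DB = ⌊$128,997 × 200%/4⌋ = $64,498; SL = ⌊$117,897/4⌋ = $29,474 → take DB $64,498. Book value $64,499.
Year 2: DB = ⌊$64,499 × 200%/4⌋ = $32,249; SL = ⌊$53,399/3⌋ = $17,799 → take DB $32,249. Book value $32,250.
Year 3: DB = ⌊$32,250 × 200%/4⌋ = $16,125; SL = ⌊$21,150/2⌋ = $10,575 → take DB $16,125. Book value $16,125.
Accumulated through year 3 = $128,997 − $16,125 = $112,872.

$112,872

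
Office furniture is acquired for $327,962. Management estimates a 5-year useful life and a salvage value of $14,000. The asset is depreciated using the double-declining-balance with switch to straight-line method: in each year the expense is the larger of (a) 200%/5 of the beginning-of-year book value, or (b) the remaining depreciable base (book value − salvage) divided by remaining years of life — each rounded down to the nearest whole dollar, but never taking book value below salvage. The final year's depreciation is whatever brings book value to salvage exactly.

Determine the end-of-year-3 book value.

$70,841

Depreciable base = $327,962 − $14,000 = $313,962.
Year 1: DB = ⌊$327,962 × 200%/5⌋ = $131,184; SL = ⌊$313,962/5⌋ = $62,792 → take DB $131,184. Book value $196,778.
Year 2: DB = ⌊$196,778 × 200%/5⌋ = $78,711; SL = ⌊$182,778/4⌋ = $45,694 → take DB $78,711. Book value $118,067.
Year 3: DB = ⌊$118,067 × 200%/5⌋ = $47,226; SL = ⌊$104,067/3⌋ = $34,689 → take DB $47,226. Book value $70,841.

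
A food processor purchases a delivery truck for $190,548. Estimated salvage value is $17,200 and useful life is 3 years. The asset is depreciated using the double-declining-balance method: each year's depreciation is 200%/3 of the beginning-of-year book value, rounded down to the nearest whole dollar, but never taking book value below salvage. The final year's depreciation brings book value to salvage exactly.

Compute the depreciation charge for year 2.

$42,344

Depreciable base = $190,548 − $17,200 = $173,348.
Year 1: ⌊$190,548 × 200%/3⌋ = $127,032. Book value $63,516.
Year 2: ⌊$63,516 × 200%/3⌋ = $42,344. Book value $21,172.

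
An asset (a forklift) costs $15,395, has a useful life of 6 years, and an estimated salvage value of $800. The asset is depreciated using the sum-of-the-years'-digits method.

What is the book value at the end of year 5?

$1,495

Depreciable base = $15,395 − $800 = $14,595.
Sum of the years' digits = 6+5+4+3+2+1 = 21.
Year 1: $14,595 × 6/21 = $4,170. Book value $11,225.
Year 2: $14,595 × 5/21 = $3,475. Book value $7,750.
Year 3: $14,595 × 4/21 = $2,780. Book value $4,970.
Year 4: $14,595 × 3/21 = $2,085. Book value $2,885.
Year 5: $14,595 × 2/21 = $1,390. Book value $1,495.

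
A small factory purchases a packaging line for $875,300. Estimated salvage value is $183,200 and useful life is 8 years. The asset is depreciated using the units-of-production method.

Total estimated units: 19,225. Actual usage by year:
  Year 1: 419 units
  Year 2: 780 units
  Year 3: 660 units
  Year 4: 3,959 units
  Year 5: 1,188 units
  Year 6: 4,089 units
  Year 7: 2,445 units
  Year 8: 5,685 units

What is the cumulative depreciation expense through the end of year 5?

$252,216

Depreciable base = $875,300 − $183,200 = $692,100.
Rate = $692,100 / 19,225 units = $36 per unit.
Year 1: 419 × $36 = $15,084. Book value $860,216.
Year 2: 780 × $36 = $28,080. Book value $832,136.
Year 3: 660 × $36 = $23,760. Book value $808,376.
Year 4: 3,959 × $36 = $142,524. Book value $665,852.
Year 5: 1,188 × $36 = $42,768. Book value $623,084.
Accumulated through year 5 = $875,300 − $623,084 = $252,216.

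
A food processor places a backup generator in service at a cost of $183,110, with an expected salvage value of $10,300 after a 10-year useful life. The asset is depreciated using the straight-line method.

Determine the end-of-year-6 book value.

Depreciable base = $183,110 − $10,300 = $172,810.
Annual expense = $172,810 / 10 = $17,281.
End of year 1: book value $165,829.
End of year 2: book value $148,548.
End of year 3: book value $131,267.
End of year 4: book value $113,986.
End of year 5: book value $96,705.
End of year 6: book value $79,424.

$79,424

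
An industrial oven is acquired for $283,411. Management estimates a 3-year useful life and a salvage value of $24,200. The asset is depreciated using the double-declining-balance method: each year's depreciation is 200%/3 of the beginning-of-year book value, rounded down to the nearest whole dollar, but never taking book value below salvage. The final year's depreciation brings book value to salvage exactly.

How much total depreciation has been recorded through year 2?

Depreciable base = $283,411 − $24,200 = $259,211.
Year 1: ⌊$283,411 × 200%/3⌋ = $188,940. Book value $94,471.
Year 2: ⌊$94,471 × 200%/3⌋ = $62,980. Book value $31,491.
Accumulated through year 2 = $283,411 − $31,491 = $251,920.

$251,920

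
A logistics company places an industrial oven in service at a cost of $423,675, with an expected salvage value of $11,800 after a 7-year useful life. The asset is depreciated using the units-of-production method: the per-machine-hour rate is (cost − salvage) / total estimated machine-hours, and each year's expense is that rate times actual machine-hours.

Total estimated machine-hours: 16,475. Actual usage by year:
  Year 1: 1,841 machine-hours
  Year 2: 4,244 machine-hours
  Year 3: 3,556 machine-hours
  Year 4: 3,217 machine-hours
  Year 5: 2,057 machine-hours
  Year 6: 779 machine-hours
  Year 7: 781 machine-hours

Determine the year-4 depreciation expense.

$80,425

Depreciable base = $423,675 − $11,800 = $411,875.
Rate = $411,875 / 16,475 machine-hours = $25 per machine-hour.
Year 1: 1,841 × $25 = $46,025. Book value $377,650.
Year 2: 4,244 × $25 = $106,100. Book value $271,550.
Year 3: 3,556 × $25 = $88,900. Book value $182,650.
Year 4: 3,217 × $25 = $80,425. Book value $102,225.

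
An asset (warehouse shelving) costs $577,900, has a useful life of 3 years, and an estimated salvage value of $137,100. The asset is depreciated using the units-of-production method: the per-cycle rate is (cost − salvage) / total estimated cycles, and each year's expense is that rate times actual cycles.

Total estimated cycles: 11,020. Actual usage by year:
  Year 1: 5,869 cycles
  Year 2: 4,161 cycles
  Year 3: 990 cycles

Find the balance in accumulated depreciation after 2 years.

Depreciable base = $577,900 − $137,100 = $440,800.
Rate = $440,800 / 11,020 cycles = $40 per cycle.
Year 1: 5,869 × $40 = $234,760. Book value $343,140.
Year 2: 4,161 × $40 = $166,440. Book value $176,700.
Accumulated through year 2 = $577,900 − $176,700 = $401,200.

$401,200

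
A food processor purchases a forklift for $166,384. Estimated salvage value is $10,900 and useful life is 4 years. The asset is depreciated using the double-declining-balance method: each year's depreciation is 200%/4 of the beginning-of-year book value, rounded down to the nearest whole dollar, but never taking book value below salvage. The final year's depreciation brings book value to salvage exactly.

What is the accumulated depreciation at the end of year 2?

$124,788

Depreciable base = $166,384 − $10,900 = $155,484.
Year 1: ⌊$166,384 × 200%/4⌋ = $83,192. Book value $83,192.
Year 2: ⌊$83,192 × 200%/4⌋ = $41,596. Book value $41,596.
Accumulated through year 2 = $166,384 − $41,596 = $124,788.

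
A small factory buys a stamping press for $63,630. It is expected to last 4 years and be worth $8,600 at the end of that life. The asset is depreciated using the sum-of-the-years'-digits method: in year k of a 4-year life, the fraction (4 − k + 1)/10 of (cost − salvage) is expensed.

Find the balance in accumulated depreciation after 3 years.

Depreciable base = $63,630 − $8,600 = $55,030.
Sum of the years' digits = 4+3+2+1 = 10.
Year 1: $55,030 × 4/10 = $22,012. Book value $41,618.
Year 2: $55,030 × 3/10 = $16,509. Book value $25,109.
Year 3: $55,030 × 2/10 = $11,006. Book value $14,103.
Accumulated through year 3 = $63,630 − $14,103 = $49,527.

$49,527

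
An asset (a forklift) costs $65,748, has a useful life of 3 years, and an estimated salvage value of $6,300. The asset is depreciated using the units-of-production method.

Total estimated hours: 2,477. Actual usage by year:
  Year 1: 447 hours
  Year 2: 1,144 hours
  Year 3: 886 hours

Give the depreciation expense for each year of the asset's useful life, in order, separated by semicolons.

Depreciable base = $65,748 − $6,300 = $59,448.
Rate = $59,448 / 2,477 hours = $24 per hour.
Year 1: 447 × $24 = $10,728. Book value $55,020.
Year 2: 1,144 × $24 = $27,456. Book value $27,564.
Year 3: 886 × $24 = $21,264. Book value $6,300.

$10,728; $27,456; $21,264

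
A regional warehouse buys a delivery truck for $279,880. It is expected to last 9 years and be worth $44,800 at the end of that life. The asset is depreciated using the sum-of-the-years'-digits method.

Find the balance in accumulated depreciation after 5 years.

Depreciable base = $279,880 − $44,800 = $235,080.
Sum of the years' digits = 9+8+7+6+5+4+3+2+1 = 45.
Year 1: $235,080 × 9/45 = $47,016. Book value $232,864.
Year 2: $235,080 × 8/45 = $41,792. Book value $191,072.
Year 3: $235,080 × 7/45 = $36,568. Book value $154,504.
Year 4: $235,080 × 6/45 = $31,344. Book value $123,160.
Year 5: $235,080 × 5/45 = $26,120. Book value $97,040.
Accumulated through year 5 = $279,880 − $97,040 = $182,840.

$182,840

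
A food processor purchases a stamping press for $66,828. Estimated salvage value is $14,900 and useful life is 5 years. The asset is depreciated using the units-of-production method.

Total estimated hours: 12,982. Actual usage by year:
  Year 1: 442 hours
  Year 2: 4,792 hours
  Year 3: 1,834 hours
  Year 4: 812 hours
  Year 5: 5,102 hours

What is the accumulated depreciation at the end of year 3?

$28,272

Depreciable base = $66,828 − $14,900 = $51,928.
Rate = $51,928 / 12,982 hours = $4 per hour.
Year 1: 442 × $4 = $1,768. Book value $65,060.
Year 2: 4,792 × $4 = $19,168. Book value $45,892.
Year 3: 1,834 × $4 = $7,336. Book value $38,556.
Accumulated through year 3 = $66,828 − $38,556 = $28,272.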